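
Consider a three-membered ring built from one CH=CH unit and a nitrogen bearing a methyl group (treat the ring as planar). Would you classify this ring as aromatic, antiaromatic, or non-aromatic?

Antiaromatic

Check conjugation: every atom in a ring double bond is sp² and brings one electron to the p orbital; the pyrrole-type nitrogen donates its lone pair from the p orbital — every position has a p orbital, so the cyclic π system is continuous.
Tallying contributions gives 1 × 2 = 2 from the double-bond unit + 2 from the N(methyl) atom = 4.
4 is a 4n count (n = 1), so the planar conjugated ring is antiaromatic.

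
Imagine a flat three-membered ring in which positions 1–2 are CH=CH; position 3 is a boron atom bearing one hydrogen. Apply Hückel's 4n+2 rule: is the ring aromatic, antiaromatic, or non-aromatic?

The p orbitals form a continuous loop: each doubly-bonded ring atom is sp² with one p-orbital electron; the boron has an empty p orbital. The ring is fully conjugated.
Adding the contributions, 1 × 2 = 2 from the double-bond unit + 0 from the BH atom = 2.
With 2 π electrons (n = 0), the Hückel 4n+2 condition holds.

Aromatic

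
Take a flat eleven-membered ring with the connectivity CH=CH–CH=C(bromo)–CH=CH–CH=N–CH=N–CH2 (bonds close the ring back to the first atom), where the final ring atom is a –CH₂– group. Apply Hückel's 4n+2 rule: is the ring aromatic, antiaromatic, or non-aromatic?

Non-aromatic

At the CH2 position, the tetrahedral CH₂ carbon is sp³ and has no p orbital in the ring π system; the ring's p-orbital overlap is broken there.
Without a continuous loop of overlapping p orbitals the Hückel electron count never comes into play.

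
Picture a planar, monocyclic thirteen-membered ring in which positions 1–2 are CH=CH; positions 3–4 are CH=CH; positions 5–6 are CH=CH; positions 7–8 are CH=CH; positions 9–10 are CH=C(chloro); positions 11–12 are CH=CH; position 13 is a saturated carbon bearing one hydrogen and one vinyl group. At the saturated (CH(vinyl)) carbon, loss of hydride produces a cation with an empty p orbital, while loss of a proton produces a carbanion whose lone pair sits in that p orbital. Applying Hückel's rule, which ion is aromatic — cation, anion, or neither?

The anion

In either ion the ring is fully conjugated: every atom, including the new sp² carbon, supplies a p orbital.
Cation: 6 × 2 + 0 = 12 π electrons → 4(3), antiaromatic.
Anion: 6 × 2 + 2 = 14 π electrons → 4(3)+2, aromatic.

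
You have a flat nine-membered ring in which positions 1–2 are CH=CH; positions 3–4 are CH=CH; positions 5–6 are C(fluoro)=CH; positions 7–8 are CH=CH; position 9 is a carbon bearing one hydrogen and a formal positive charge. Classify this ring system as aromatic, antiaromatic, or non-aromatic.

Antiaromatic

Check conjugation: the double-bond atoms are sp², each contributing one p electron; the carbocation has an empty p orbital — every position has a p orbital, so the cyclic π system is continuous.
Tallying contributions gives 4 × 2 = 8 from the double-bond units + 0 from the CH(+) atom = 8.
8 = 4(2); a planar, fully conjugated 4n system is antiaromatic.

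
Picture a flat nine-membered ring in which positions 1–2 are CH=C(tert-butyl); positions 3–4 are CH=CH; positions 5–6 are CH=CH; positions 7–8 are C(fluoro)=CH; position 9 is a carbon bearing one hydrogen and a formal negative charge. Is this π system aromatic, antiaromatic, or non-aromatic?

Check conjugation: the double-bond atoms are sp², each contributing one p electron; the carbanion's lone pair occupies the p orbital — every position has a p orbital, so the cyclic π system is continuous.
π-electron count: 4 × 2 = 8 from the double-bond units + 2 from the CH(-) atom = 10.
Since 10 = 4·2 + 2, the ring meets the 4n+2 criterion.

Aromatic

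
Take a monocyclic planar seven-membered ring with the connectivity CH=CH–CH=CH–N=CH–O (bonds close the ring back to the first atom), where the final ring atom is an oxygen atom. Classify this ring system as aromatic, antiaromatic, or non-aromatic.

Antiaromatic

The p orbitals form a continuous loop: each doubly-bonded ring atom is sp² with one p-orbital electron; each =N– nitrogen is pyridine-type (lone pair in the sp² plane, one electron in the p orbital); the oxygen donates one lone pair from its p orbital. The ring is fully conjugated.
Counting π electrons: 3 × 2 = 6 from the double-bond units + 2 from the O atom = 8.
With 8 = 4·2 π electrons, Hückel's rule classifies the planar ring as antiaromatic.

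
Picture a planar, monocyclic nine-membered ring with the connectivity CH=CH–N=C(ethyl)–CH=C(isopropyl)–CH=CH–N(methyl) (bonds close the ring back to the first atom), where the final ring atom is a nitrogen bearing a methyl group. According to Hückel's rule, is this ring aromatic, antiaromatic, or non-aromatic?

Check conjugation: every atom in a ring double bond is sp² and brings one electron to the p orbital; each =N– nitrogen is pyridine-type (lone pair in the sp² plane, one electron in the p orbital); the pyrrole-type nitrogen donates its lone pair from the p orbital — every position has a p orbital, so the cyclic π system is continuous.
π-electron count: 4 × 2 = 8 from the double-bond units + 2 from the N(methyl) atom = 10.
Since 10 = 4·2 + 2, the ring meets the 4n+2 criterion.

Aromatic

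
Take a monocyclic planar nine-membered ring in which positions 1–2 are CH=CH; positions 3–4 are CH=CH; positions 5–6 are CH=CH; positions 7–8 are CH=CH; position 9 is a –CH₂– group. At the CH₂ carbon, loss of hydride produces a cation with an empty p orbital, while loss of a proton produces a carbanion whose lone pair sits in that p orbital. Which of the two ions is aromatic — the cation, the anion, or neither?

Both ions have a continuous loop of p orbitals — each ring atom is sp².
Cation: 4 × 2 + 0 = 8 π electrons → 4(2), antiaromatic.
Anion: 4 × 2 + 2 = 10 π electrons → 4(2)+2, aromatic.

The anion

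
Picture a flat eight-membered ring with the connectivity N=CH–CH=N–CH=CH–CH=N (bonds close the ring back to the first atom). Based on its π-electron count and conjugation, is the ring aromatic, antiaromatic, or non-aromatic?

Antiaromatic

Check conjugation: the double-bond atoms are sp², each contributing one p electron; the doubly-bonded nitrogens are pyridine-type — their lone pairs lie in the ring plane, leaving one electron in the p orbital — every position has a p orbital, so the cyclic π system is continuous.
π-electron count: 4 × 2 = 8 from the 4 double-bond units.
With 8 = 4·2 π electrons, Hückel's rule classifies the planar ring as antiaromatic.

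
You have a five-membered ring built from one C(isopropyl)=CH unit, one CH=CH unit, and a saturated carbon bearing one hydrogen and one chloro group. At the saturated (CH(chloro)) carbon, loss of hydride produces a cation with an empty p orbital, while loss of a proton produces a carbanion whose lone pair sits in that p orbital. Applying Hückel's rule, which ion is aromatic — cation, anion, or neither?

Once that carbon is sp², every ring atom has a p orbital and both ions are fully conjugated.
Cation: 2 × 2 + 0 = 4 π electrons → 4(1), antiaromatic.
Anion: 2 × 2 + 2 = 6 π electrons → 4(1)+2, aromatic.

The anion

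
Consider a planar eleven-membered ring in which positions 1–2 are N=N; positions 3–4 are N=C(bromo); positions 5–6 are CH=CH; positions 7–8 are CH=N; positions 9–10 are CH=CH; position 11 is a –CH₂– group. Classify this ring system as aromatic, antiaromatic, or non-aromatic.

The CH2 position has four σ bonds — the tetrahedral CH₂ carbon is sp³ and has no p orbital in the ring π system — so the cyclic conjugation is interrupted.
Hückel's rule only applies to fully conjugated rings, so this one is simply non-aromatic.

Non-aromatic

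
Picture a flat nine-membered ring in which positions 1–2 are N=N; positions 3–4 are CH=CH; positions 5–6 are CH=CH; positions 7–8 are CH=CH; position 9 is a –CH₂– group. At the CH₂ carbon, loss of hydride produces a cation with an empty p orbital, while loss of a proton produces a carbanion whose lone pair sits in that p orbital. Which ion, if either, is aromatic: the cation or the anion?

Both ions have a continuous loop of p orbitals — each ring atom is sp².
Cation: 4 × 2 + 0 = 8 π electrons → 4(2), antiaromatic.
Anion: 4 × 2 + 2 = 10 π electrons → 4(2)+2, aromatic.

The anion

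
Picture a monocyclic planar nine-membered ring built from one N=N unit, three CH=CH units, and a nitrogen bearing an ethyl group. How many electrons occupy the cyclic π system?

10

The p orbitals form a continuous loop: the double-bond atoms are sp², each contributing one p electron; the doubly-bonded nitrogens are pyridine-type — their lone pairs lie in the ring plane, leaving one electron in the p orbital; the pyrrole-type nitrogen donates its lone pair from the p orbital. The ring is fully conjugated.
Adding the contributions, 4 × 2 = 8 from the double-bond units + 2 from the N(ethyl) atom = 10.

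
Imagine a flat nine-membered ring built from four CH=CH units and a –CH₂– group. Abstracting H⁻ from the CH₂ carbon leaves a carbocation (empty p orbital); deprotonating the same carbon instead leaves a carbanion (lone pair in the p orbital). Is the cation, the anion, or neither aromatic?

The anion

Once that carbon is sp², every ring atom has a p orbital and both ions are fully conjugated.
Cation: 4 × 2 + 0 = 8 π electrons → 4(2), antiaromatic.
Anion: 4 × 2 + 2 = 10 π electrons → 4(2)+2, aromatic.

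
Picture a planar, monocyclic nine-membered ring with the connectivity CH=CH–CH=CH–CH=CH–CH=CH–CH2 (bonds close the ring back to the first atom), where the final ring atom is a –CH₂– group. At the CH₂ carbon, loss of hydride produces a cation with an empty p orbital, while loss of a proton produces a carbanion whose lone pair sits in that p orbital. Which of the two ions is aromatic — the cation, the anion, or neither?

The anion

In both ions every ring atom is sp² and contributes a p orbital, so both rings are fully conjugated.
Cation: 4 × 2 + 0 = 8 π electrons → 4(2), antiaromatic.
Anion: 4 × 2 + 2 = 10 π electrons → 4(2)+2, aromatic.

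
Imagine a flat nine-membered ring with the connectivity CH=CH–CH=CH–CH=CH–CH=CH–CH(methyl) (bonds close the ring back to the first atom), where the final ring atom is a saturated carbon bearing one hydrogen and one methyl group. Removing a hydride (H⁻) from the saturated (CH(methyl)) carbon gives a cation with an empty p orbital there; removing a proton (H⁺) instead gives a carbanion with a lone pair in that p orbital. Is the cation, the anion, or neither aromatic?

The anion

Once that carbon is sp², every ring atom has a p orbital and both ions are fully conjugated.
Cation: 4 × 2 + 0 = 8 π electrons → 4(2), antiaromatic.
Anion: 4 × 2 + 2 = 10 π electrons → 4(2)+2, aromatic.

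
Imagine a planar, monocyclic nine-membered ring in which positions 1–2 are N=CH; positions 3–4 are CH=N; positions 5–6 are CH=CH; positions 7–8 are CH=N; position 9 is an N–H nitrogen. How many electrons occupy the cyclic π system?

10

Check conjugation: each doubly-bonded ring atom is sp² with one p-orbital electron; each sp² =N– keeps its lone pair in-plane and puts one electron into the π system; the pyrrole-type nitrogen donates its lone pair from the p orbital — every position has a p orbital, so the cyclic π system is continuous.
Counting π electrons: 4 × 2 = 8 from the double-bond units + 2 from the NH atom = 10.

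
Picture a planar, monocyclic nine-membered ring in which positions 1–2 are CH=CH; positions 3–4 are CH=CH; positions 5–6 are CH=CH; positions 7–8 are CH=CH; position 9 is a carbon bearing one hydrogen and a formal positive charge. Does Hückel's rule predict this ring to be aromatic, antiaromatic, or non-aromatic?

The p orbitals form a continuous loop: every atom in a ring double bond is sp² and brings one electron to the p orbital; the carbocation has an empty p orbital. The ring is fully conjugated.
Tallying contributions gives 4 × 2 = 8 from the double-bond units + 0 from the CH(+) atom = 8.
8 = 4(2); a planar, fully conjugated 4n system is antiaromatic.

Antiaromatic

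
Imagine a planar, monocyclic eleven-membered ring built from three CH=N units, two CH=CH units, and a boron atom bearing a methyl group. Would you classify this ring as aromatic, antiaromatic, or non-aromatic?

Aromatic

All ring atoms are sp² and supply a p orbital to the ring (each doubly-bonded ring atom is sp² with one p-orbital electron; each sp² =N– keeps its lone pair in-plane and puts one electron into the π system; the boron has an empty p orbital); the conjugation is uninterrupted.
Adding the contributions, 5 × 2 = 10 from the double-bond units + 0 from the B(methyl) atom = 10.
10 = 4(2) + 2, which satisfies Hückel's 4n+2 rule.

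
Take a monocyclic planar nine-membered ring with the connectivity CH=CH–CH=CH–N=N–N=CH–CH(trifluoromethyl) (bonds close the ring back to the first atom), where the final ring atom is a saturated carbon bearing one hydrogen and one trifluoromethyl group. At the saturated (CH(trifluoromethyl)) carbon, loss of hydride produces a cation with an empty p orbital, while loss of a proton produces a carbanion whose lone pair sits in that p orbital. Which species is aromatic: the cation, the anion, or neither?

The anion

In either ion the ring is fully conjugated: every atom, including the new sp² carbon, supplies a p orbital.
Cation: 4 × 2 + 0 = 8 π electrons → 4(2), antiaromatic.
Anion: 4 × 2 + 2 = 10 π electrons → 4(2)+2, aromatic.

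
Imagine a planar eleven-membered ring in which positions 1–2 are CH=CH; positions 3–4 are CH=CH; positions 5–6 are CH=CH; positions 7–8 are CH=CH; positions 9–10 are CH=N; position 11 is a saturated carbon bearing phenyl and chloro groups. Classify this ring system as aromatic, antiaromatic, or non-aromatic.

Non-aromatic

Because that saturated carbon is sp³ and has no p orbital in the ring π system at the C(phenyl)(chloro) position, the π system cannot extend all the way around the ring.
A ring that is not fully conjugated cannot be aromatic or antiaromatic regardless of its π-electron count.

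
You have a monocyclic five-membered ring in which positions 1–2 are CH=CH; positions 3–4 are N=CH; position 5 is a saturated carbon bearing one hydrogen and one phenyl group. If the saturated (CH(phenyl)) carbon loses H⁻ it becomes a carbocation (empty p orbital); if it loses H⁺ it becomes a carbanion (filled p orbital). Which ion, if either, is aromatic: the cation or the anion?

In both ions every ring atom is sp² and contributes a p orbital, so both rings are fully conjugated.
Cation: 2 × 2 + 0 = 4 π electrons → 4(1), antiaromatic.
Anion: 2 × 2 + 2 = 6 π electrons → 4(1)+2, aromatic.

The anion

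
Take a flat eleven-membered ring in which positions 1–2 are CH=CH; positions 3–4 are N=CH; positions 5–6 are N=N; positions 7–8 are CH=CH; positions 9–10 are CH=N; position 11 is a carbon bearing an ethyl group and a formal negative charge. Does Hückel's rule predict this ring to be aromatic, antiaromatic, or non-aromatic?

Every ring atom contributes a p orbital perpendicular to the ring (every atom in a ring double bond is sp² and brings one electron to the p orbital; each sp² =N– keeps its lone pair in-plane and puts one electron into the π system; the carbanion's lone pair occupies the p orbital), so the π system is cyclic and fully conjugated.
Tallying contributions gives 5 × 2 = 10 from the double-bond units + 2 from the C(ethyl)(-) atom = 12.
12 is a 4n count (n = 3), so the planar conjugated ring is antiaromatic.

Antiaromatic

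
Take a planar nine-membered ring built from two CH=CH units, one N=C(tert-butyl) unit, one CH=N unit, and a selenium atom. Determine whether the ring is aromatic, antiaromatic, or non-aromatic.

Aromatic

The p orbitals form a continuous loop: every atom in a ring double bond is sp² and brings one electron to the p orbital; each =N– nitrogen is pyridine-type (lone pair in the sp² plane, one electron in the p orbital); the selenium donates one lone pair from its p orbital. The ring is fully conjugated.
Tallying contributions gives 4 × 2 = 8 from the double-bond units + 2 from the Se atom = 10.
With 10 π electrons (n = 2), the Hückel 4n+2 condition holds.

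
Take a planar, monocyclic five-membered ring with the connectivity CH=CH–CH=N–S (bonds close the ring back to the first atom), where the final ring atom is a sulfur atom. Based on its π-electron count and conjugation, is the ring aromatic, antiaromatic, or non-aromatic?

Aromatic

The p orbitals form a continuous loop: every atom in a ring double bond is sp² and brings one electron to the p orbital; the doubly-bonded nitrogens are pyridine-type — their lone pairs lie in the ring plane, leaving one electron in the p orbital; the sulfur donates one lone pair from its p orbital. The ring is fully conjugated.
π-electron count: 2 × 2 = 4 from the double-bond units + 2 from the S atom = 6.
Since 6 = 4·1 + 2, the ring meets the 4n+2 criterion.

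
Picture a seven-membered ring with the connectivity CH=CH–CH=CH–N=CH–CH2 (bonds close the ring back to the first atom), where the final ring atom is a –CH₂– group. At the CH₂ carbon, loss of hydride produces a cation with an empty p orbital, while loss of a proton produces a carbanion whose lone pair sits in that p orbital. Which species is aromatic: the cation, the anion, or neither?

The cation

In either ion the ring is fully conjugated: every atom, including the new sp² carbon, supplies a p orbital.
Cation: 3 × 2 + 0 = 6 π electrons → 4(1)+2, aromatic.
Anion: 3 × 2 + 2 = 8 π electrons → 4(2), antiaromatic.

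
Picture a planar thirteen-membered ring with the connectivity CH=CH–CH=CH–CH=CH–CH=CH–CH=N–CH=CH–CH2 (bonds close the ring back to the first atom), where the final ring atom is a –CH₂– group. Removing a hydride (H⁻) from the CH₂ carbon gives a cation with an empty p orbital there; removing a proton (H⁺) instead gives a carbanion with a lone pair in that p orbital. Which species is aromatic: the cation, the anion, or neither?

In either ion the ring is fully conjugated: every atom, including the new sp² carbon, supplies a p orbital.
Cation: 6 × 2 + 0 = 12 π electrons → 4(3), antiaromatic.
Anion: 6 × 2 + 2 = 14 π electrons → 4(3)+2, aromatic.

The anion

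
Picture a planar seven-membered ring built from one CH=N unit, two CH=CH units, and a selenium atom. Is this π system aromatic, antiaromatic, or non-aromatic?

The p orbitals form a continuous loop: each doubly-bonded ring atom is sp² with one p-orbital electron; each =N– nitrogen is pyridine-type (lone pair in the sp² plane, one electron in the p orbital); the selenium donates one lone pair from its p orbital. The ring is fully conjugated.
π-electron count: 3 × 2 = 6 from the double-bond units + 2 from the Se atom = 8.
8 = 4(2); a planar, fully conjugated 4n system is antiaromatic.

Antiaromatic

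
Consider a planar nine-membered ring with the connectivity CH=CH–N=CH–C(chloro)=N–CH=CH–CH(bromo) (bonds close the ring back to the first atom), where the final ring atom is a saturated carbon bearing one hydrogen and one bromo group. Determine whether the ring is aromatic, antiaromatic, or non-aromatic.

Non-aromatic

The CH(bromo) carbon is saturated: that saturated carbon is sp³ and has no p orbital in the ring π system. Conjugation is not continuous around the ring.
Without a continuous loop of overlapping p orbitals the Hückel electron count never comes into play.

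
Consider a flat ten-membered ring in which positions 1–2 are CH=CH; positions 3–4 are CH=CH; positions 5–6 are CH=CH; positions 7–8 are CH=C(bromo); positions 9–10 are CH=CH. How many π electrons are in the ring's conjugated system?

10

Check conjugation: each doubly-bonded ring atom is sp² with one p-orbital electron — every position has a p orbital, so the cyclic π system is continuous.
π-electron count: 5 × 2 = 10 from the 5 double-bond units.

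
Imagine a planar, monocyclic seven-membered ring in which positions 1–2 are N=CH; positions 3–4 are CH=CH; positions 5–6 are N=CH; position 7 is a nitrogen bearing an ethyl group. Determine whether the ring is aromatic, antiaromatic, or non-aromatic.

Check conjugation: each doubly-bonded ring atom is sp² with one p-orbital electron; each sp² =N– keeps its lone pair in-plane and puts one electron into the π system; the pyrrole-type nitrogen donates its lone pair from the p orbital — every position has a p orbital, so the cyclic π system is continuous.
Adding the contributions, 3 × 2 = 6 from the double-bond units + 2 from the N(ethyl) atom = 8.
With 8 = 4·2 π electrons, Hückel's rule classifies the planar ring as antiaromatic.

Antiaromatic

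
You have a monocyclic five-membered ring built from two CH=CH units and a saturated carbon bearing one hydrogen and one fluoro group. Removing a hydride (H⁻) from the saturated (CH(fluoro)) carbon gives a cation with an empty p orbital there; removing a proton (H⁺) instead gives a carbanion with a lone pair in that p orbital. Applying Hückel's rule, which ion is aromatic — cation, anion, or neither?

The anion

Once that carbon is sp², every ring atom has a p orbital and both ions are fully conjugated.
Cation: 2 × 2 + 0 = 4 π electrons → 4(1), antiaromatic.
Anion: 2 × 2 + 2 = 6 π electrons → 4(1)+2, aromatic.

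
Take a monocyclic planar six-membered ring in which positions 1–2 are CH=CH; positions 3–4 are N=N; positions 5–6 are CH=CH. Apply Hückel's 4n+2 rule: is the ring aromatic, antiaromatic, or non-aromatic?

All ring atoms are sp² and supply a p orbital to the ring (each doubly-bonded ring atom is sp² with one p-orbital electron; each sp² =N– keeps its lone pair in-plane and puts one electron into the π system); the conjugation is uninterrupted.
π-electron count: 3 × 2 = 6 from the 3 double-bond units.
6 = 4(1) + 2, which satisfies Hückel's 4n+2 rule.

Aromatic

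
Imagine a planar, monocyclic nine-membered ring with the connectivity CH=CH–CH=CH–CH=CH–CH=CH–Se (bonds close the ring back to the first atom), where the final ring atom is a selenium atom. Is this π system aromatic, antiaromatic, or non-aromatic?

Check conjugation: every atom in a ring double bond is sp² and brings one electron to the p orbital; the selenium donates one lone pair from its p orbital — every position has a p orbital, so the cyclic π system is continuous.
Adding the contributions, 4 × 2 = 8 from the double-bond units + 2 from the Se atom = 10.
With 10 π electrons (n = 2), the Hückel 4n+2 condition holds.

Aromatic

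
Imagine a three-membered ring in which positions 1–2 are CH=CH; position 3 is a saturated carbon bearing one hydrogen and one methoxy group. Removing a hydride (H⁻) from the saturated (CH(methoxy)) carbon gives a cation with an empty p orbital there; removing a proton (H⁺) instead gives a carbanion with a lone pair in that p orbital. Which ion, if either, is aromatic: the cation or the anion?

Both ions have a continuous loop of p orbitals — each ring atom is sp².
Cation: 1 × 2 + 0 = 2 π electrons → 4(0)+2, aromatic.
Anion: 1 × 2 + 2 = 4 π electrons → 4(1), antiaromatic.

The cation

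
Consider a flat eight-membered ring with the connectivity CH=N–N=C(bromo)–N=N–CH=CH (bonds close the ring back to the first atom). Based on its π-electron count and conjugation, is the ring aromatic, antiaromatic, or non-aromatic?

Check conjugation: the double-bond atoms are sp², each contributing one p electron; the doubly-bonded nitrogens are pyridine-type — their lone pairs lie in the ring plane, leaving one electron in the p orbital — every position has a p orbital, so the cyclic π system is continuous.
π-electron count: 4 × 2 = 8 from the 4 double-bond units.
8 = 4(2); a planar, fully conjugated 4n system is antiaromatic.

Antiaromatic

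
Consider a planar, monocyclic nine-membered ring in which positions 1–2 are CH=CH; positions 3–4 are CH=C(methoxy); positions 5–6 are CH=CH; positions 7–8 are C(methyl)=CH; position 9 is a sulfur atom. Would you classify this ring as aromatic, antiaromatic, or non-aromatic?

Aromatic

The p orbitals form a continuous loop: each doubly-bonded ring atom is sp² with one p-orbital electron; the sulfur donates one lone pair from its p orbital. The ring is fully conjugated.
Adding the contributions, 4 × 2 = 8 from the double-bond units + 2 from the S atom = 10.
10 = 4(2) + 2, which satisfies Hückel's 4n+2 rule.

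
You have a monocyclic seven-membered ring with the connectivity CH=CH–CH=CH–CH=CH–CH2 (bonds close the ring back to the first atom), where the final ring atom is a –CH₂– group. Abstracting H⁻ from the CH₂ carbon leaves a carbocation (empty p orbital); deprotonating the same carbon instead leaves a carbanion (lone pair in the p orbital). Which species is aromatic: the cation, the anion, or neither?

The cation

In either ion the ring is fully conjugated: every atom, including the new sp² carbon, supplies a p orbital.
Cation: 3 × 2 + 0 = 6 π electrons → 4(1)+2, aromatic.
Anion: 3 × 2 + 2 = 8 π electrons → 4(2), antiaromatic.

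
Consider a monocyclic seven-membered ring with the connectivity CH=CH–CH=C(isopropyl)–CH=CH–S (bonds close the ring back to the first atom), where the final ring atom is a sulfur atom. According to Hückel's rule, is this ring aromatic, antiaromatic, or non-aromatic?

The p orbitals form a continuous loop: each doubly-bonded ring atom is sp² with one p-orbital electron; the sulfur donates one lone pair from its p orbital. The ring is fully conjugated.
Tallying contributions gives 3 × 2 = 6 from the double-bond units + 2 from the S atom = 8.
A 4n π count (8, n = 2) in a planar conjugated ring means antiaromatic.

Antiaromatic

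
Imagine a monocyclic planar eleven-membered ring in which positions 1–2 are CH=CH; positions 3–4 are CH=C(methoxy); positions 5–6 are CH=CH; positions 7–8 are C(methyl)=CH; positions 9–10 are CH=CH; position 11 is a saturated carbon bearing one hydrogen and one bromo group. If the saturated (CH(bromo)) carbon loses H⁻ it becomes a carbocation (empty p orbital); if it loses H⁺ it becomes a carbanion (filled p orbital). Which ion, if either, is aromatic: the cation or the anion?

Both ions have a continuous loop of p orbitals — each ring atom is sp².
Cation: 5 × 2 + 0 = 10 π electrons → 4(2)+2, aromatic.
Anion: 5 × 2 + 2 = 12 π electrons → 4(3), antiaromatic.

The cation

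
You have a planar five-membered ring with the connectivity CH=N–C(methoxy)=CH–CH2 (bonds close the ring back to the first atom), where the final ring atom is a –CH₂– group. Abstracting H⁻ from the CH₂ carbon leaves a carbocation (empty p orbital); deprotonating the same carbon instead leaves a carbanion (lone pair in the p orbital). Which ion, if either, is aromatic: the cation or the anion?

Both ions have a continuous loop of p orbitals — each ring atom is sp².
Cation: 2 × 2 + 0 = 4 π electrons → 4(1), antiaromatic.
Anion: 2 × 2 + 2 = 6 π electrons → 4(1)+2, aromatic.

The anion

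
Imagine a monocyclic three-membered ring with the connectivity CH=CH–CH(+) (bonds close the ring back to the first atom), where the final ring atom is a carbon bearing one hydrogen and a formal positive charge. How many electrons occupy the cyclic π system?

2

Every ring atom contributes a p orbital perpendicular to the ring (the double-bond atoms are sp², each contributing one p electron; the carbocation has an empty p orbital), so the π system is cyclic and fully conjugated.
Tallying contributions gives 1 × 2 = 2 from the double-bond unit + 0 from the CH(+) atom = 2.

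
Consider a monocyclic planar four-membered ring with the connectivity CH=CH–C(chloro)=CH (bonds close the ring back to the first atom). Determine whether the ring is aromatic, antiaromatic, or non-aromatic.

Antiaromatic

Every ring atom contributes a p orbital perpendicular to the ring (each doubly-bonded ring atom is sp² with one p-orbital electron), so the π system is cyclic and fully conjugated.
π-electron count: 2 × 2 = 4 from the 2 double-bond units.
4 is a 4n count (n = 1), so the planar conjugated ring is antiaromatic.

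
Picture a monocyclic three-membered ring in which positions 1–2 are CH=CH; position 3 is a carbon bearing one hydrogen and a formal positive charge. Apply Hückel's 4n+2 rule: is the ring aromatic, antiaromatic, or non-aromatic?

Aromatic

All ring atoms are sp² and supply a p orbital to the ring (every atom in a ring double bond is sp² and brings one electron to the p orbital; the carbocation has an empty p orbital); the conjugation is uninterrupted.
Counting π electrons: 1 × 2 = 2 from the double-bond unit + 0 from the CH(+) atom = 2.
Since 2 = 4·0 + 2, the ring meets the 4n+2 criterion.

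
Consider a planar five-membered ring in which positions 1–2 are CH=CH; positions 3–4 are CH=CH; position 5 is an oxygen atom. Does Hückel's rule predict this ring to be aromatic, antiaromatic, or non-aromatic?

Aromatic

All ring atoms are sp² and supply a p orbital to the ring (every atom in a ring double bond is sp² and brings one electron to the p orbital; the oxygen donates one lone pair from its p orbital); the conjugation is uninterrupted.
Adding the contributions, 2 × 2 = 4 from the double-bond units + 2 from the O atom = 6.
That gives a 4n+2 count (6, n = 1).
(The species described is furan.)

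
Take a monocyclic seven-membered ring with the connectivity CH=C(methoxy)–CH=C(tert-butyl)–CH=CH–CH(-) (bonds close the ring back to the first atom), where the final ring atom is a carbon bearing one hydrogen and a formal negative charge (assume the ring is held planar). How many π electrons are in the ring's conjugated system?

Every ring atom contributes a p orbital perpendicular to the ring (each doubly-bonded ring atom is sp² with one p-orbital electron; the carbanion's lone pair occupies the p orbital), so the π system is cyclic and fully conjugated.
Tallying contributions gives 3 × 2 = 6 from the double-bond units + 2 from the CH(-) atom = 8.

8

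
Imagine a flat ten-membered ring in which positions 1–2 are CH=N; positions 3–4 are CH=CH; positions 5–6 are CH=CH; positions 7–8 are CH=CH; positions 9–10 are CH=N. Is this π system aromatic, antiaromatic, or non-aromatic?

Aromatic

The p orbitals form a continuous loop: each doubly-bonded ring atom is sp² with one p-orbital electron; each sp² =N– keeps its lone pair in-plane and puts one electron into the π system. The ring is fully conjugated.
Counting π electrons: 5 × 2 = 10 from the 5 double-bond units.
10 = 4(2) + 2, which satisfies Hückel's 4n+2 rule.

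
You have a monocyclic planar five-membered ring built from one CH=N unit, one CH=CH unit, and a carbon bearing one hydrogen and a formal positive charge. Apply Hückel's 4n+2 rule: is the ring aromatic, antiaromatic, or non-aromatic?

Antiaromatic

All ring atoms are sp² and supply a p orbital to the ring (every atom in a ring double bond is sp² and brings one electron to the p orbital; each =N– nitrogen is pyridine-type (lone pair in the sp² plane, one electron in the p orbital); the carbocation has an empty p orbital); the conjugation is uninterrupted.
Counting π electrons: 2 × 2 = 4 from the double-bond units + 0 from the CH(+) atom = 4.
With 4 = 4·1 π electrons, Hückel's rule classifies the planar ring as antiaromatic.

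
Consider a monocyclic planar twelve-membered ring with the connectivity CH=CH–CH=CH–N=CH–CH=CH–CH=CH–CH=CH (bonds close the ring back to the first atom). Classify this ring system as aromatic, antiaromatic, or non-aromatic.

Antiaromatic

Check conjugation: every atom in a ring double bond is sp² and brings one electron to the p orbital; each =N– nitrogen is pyridine-type (lone pair in the sp² plane, one electron in the p orbital) — every position has a p orbital, so the cyclic π system is continuous.
π-electron count: 6 × 2 = 12 from the 6 double-bond units.
A 4n π count (12, n = 3) in a planar conjugated ring means antiaromatic.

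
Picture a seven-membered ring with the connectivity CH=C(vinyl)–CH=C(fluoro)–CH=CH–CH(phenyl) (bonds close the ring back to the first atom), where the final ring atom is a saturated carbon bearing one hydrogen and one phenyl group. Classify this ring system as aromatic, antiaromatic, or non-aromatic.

At the CH(phenyl) position, that saturated carbon is sp³ and has no p orbital in the ring π system; the ring's p-orbital overlap is broken there.
Broken conjugation rules out both aromaticity and antiaromaticity.

Non-aromatic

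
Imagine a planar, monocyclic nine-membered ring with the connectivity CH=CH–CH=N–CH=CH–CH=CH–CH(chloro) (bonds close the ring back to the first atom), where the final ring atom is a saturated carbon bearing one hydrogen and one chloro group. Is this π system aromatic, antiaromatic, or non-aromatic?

Because that saturated carbon is sp³ and has no p orbital in the ring π system at the CH(chloro) position, the π system cannot extend all the way around the ring.
Hückel's rule only applies to fully conjugated rings, so this one is simply non-aromatic.

Non-aromatic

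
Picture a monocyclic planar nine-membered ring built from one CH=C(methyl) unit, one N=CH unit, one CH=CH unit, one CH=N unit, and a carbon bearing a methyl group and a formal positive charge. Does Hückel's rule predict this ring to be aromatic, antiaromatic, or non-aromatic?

All ring atoms are sp² and supply a p orbital to the ring (the double-bond atoms are sp², each contributing one p electron; each =N– nitrogen is pyridine-type (lone pair in the sp² plane, one electron in the p orbital); the carbocation has an empty p orbital); the conjugation is uninterrupted.
π-electron count: 4 × 2 = 8 from the double-bond units + 0 from the C(methyl)(+) atom = 8.
8 is a 4n count (n = 2), so the planar conjugated ring is antiaromatic.

Antiaromatic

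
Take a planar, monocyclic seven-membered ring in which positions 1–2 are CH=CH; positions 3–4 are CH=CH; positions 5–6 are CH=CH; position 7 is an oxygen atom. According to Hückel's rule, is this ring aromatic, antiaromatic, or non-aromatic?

Antiaromatic

Check conjugation: each doubly-bonded ring atom is sp² with one p-orbital electron; the oxygen donates one lone pair from its p orbital — every position has a p orbital, so the cyclic π system is continuous.
Adding the contributions, 3 × 2 = 6 from the double-bond units + 2 from the O atom = 8.
8 = 4(2); a planar, fully conjugated 4n system is antiaromatic.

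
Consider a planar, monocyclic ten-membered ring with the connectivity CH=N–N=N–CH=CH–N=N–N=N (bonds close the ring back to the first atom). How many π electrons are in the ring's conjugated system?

All ring atoms are sp² and supply a p orbital to the ring (each doubly-bonded ring atom is sp² with one p-orbital electron; each =N– nitrogen is pyridine-type (lone pair in the sp² plane, one electron in the p orbital)); the conjugation is uninterrupted.
Counting π electrons: 5 × 2 = 10 from the 5 double-bond units.

10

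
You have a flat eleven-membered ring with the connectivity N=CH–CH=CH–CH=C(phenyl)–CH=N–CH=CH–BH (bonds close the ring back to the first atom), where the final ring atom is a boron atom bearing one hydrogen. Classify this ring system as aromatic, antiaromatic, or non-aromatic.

Aromatic

The p orbitals form a continuous loop: the double-bond atoms are sp², each contributing one p electron; each sp² =N– keeps its lone pair in-plane and puts one electron into the π system; the boron has an empty p orbital. The ring is fully conjugated.
π-electron count: 5 × 2 = 10 from the double-bond units + 0 from the BH atom = 10.
That gives a 4n+2 count (10, n = 2).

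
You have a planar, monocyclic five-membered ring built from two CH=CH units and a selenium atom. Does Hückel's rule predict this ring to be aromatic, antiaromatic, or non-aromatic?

Aromatic

Check conjugation: each doubly-bonded ring atom is sp² with one p-orbital electron; the selenium donates one lone pair from its p orbital — every position has a p orbital, so the cyclic π system is continuous.
Tallying contributions gives 2 × 2 = 4 from the double-bond units + 2 from the Se atom = 6.
With 6 π electrons (n = 1), the Hückel 4n+2 condition holds.
This is selenophene.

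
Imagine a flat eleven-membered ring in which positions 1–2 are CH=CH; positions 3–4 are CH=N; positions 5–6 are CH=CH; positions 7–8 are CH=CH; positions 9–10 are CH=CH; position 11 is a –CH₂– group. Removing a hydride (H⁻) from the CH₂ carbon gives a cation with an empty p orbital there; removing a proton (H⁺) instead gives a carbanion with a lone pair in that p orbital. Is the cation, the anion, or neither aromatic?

The cation

Both ions have a continuous loop of p orbitals — each ring atom is sp².
Cation: 5 × 2 + 0 = 10 π electrons → 4(2)+2, aromatic.
Anion: 5 × 2 + 2 = 12 π electrons → 4(3), antiaromatic.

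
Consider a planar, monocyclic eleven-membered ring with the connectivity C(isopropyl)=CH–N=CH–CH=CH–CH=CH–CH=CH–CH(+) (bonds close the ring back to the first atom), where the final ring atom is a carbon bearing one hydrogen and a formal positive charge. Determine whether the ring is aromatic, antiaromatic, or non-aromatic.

Aromatic

Check conjugation: every atom in a ring double bond is sp² and brings one electron to the p orbital; each sp² =N– keeps its lone pair in-plane and puts one electron into the π system; the carbocation has an empty p orbital — every position has a p orbital, so the cyclic π system is continuous.
Tallying contributions gives 5 × 2 = 10 from the double-bond units + 0 from the CH(+) atom = 10.
10 = 4(2) + 2, which satisfies Hückel's 4n+2 rule.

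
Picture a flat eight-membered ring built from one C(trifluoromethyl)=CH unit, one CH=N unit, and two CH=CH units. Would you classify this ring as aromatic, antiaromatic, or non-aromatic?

Every ring atom contributes a p orbital perpendicular to the ring (every atom in a ring double bond is sp² and brings one electron to the p orbital; the doubly-bonded nitrogens are pyridine-type — their lone pairs lie in the ring plane, leaving one electron in the p orbital), so the π system is cyclic and fully conjugated.
Counting π electrons: 4 × 2 = 8 from the 4 double-bond units.
8 is a 4n count (n = 2), so the planar conjugated ring is antiaromatic.

Antiaromatic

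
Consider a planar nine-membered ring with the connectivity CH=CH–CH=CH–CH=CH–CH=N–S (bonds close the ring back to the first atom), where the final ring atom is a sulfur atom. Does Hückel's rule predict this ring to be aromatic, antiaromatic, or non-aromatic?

All ring atoms are sp² and supply a p orbital to the ring (every atom in a ring double bond is sp² and brings one electron to the p orbital; each sp² =N– keeps its lone pair in-plane and puts one electron into the π system; the sulfur donates one lone pair from its p orbital); the conjugation is uninterrupted.
Counting π electrons: 4 × 2 = 8 from the double-bond units + 2 from the S atom = 10.
10 = 4(2) + 2, which satisfies Hückel's 4n+2 rule.

Aromatic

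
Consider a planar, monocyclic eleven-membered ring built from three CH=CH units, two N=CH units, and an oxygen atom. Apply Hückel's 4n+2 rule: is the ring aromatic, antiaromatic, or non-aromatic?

All ring atoms are sp² and supply a p orbital to the ring (every atom in a ring double bond is sp² and brings one electron to the p orbital; each sp² =N– keeps its lone pair in-plane and puts one electron into the π system; the oxygen donates one lone pair from its p orbital); the conjugation is uninterrupted.
Adding the contributions, 5 × 2 = 10 from the double-bond units + 2 from the O atom = 12.
12 is a 4n count (n = 3), so the planar conjugated ring is antiaromatic.

Antiaromatic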